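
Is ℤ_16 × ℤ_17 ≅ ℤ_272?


Comparing ℤ_16 × ℤ_17 and ℤ_272:
gcd(16,17) = 1, so ℤ_16 × ℤ_17 ≅ ℤ_272 (CRT)

Yes, ℤ_16 × ℤ_17 ≅ ℤ_272


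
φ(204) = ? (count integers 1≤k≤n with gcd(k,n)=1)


Factor n: 204 = 2^2 × 3 × 17
φ(n) = n · ∏(1 - 1/p) over distinct primes p | n
φ(204) = 204 · (1 - 1/2) · (1 - 1/3) · (1 - 1/17) = 64

φ(204) = 64


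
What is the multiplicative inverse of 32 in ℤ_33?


Use the extended Euclidean algorithm to write 1 = 32·s + 33·t; then s mod 33 is the inverse.
Euclidean algorithm:
  32 = 0·33 + 32
  33 = 1·32 + 1
  32 = 32·1 + 0
gcd(32,33) = 1
Back-substitution gives: 32·(-1) + 33·(1) = 1
So 32⁻¹ ≡ -1 ≡ 32 (mod 33)
Check: 32 × 32 = 1024 ≡ 1 (mod 33) ✓

32⁻¹ ≡ 32 (mod 33)


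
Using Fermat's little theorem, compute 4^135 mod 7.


Fermat's little theorem: if p is prime and gcd(a,p)=1, then a^(p-1) ≡ 1 (mod p)
p = 7 is prime, gcd(4,7) = 1
Reduce exponent: 135 mod 6 = 3
So 4^135 ≡ 4^3 (mod 7)
4^3 mod 7 = 1

4^135 ≡ 1 (mod 7)


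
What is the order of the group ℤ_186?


ℤ_n has n elements.

|ℤ_186| = 186


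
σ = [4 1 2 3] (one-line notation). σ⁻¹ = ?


To find σ⁻¹, swap domain and range:
σ(1) = 4 → σ⁻¹(4) = 1
σ(2) = 1 → σ⁻¹(1) = 2
σ(3) = 2 → σ⁻¹(2) = 3
σ(4) = 3 → σ⁻¹(3) = 4

σ⁻¹ = [2 3 4 1]


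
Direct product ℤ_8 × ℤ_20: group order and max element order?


|ℤ_8 × ℤ_20| = 8 × 20 = 160
Max element order = lcm(8,20) = 40
Cyclic? No (gcd=4)

|ℤ_8×ℤ_20| = 160, max element order = 40


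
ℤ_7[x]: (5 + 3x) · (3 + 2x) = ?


Expand and collect like terms; reduce coefficients mod 7:
x^0: 5·3 = 15 ≡ 1 (mod 7)
x^1: 5·2 + 3·3 = 19 ≡ 5 (mod 7)
x^2: 3·2 = 6 ≡ 6 (mod 7)
Result: 1 + 5x + 6x^2

f · g = 1 + 5x + 6x^2


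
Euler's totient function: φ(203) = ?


Factor n: 203 = 7 × 29
φ(n) = n · ∏(1 - 1/p) over distinct primes p | n
φ(203) = 203 · (1 - 1/7) · (1 - 1/29) = 168

φ(203) = 168


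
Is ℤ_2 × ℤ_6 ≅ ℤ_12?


Comparing ℤ_2 × ℤ_6 and ℤ_12:
gcd(2,6) = 2 ≠ 1. Max element order in ℤ_2×ℤ_6 is lcm(2,6) = 6 < 12, so it has no element of order 12

No, ℤ_2 × ℤ_6 ≇ ℤ_12


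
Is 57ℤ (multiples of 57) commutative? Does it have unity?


57ℤ is a commutative ring under +,× but has no multiplicative identity (1 ∉ 57ℤ); it has no zero divisors, but without unity it is not an integral domain
Commutative: Yes
Integral domain: No
Has unity: No

57ℤ (multiples of 57): Commutative=Yes, Unity=No


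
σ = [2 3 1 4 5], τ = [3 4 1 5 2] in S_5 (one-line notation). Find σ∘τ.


σ∘τ: apply τ first, then σ
1 →τ 3 →σ 1
2 →τ 4 →σ 4
3 →τ 1 →σ 2
4 →τ 5 →σ 5
5 →τ 2 →σ 3

σ∘τ = [1 4 2 5 3]


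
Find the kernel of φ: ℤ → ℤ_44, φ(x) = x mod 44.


Kernel = preimage of identity
ker(φ) = {x ∈ ℤ : x ≡ 0 (mod 44)} = 44ℤ = {0, ±44, ±88, ...}

ker(φ) = 44ℤ


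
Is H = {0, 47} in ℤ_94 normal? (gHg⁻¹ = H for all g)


H = {0, 47} in ℤ_94
ℤ_94 is abelian; every subgroup of an abelian group is normal

Yes, normal subgroup


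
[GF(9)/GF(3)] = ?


GF(9) = GF(3^2), so the extension degree is 2

[GF(9)/GF(3)] = 2


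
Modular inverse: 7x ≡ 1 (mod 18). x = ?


Use the extended Euclidean algorithm to write 1 = 7·s + 18·t; then s mod 18 is the inverse.
Euclidean algorithm:
  7 = 0·18 + 7
  18 = 2·7 + 4
  7 = 1·4 + 3
  4 = 1·3 + 1
  3 = 3·1 + 0
gcd(7,18) = 1
Back-substitution gives: 7·(-5) + 18·(2) = 1
So 7⁻¹ ≡ -5 ≡ 13 (mod 18)
Check: 7 × 13 = 91 ≡ 1 (mod 18) ✓

7⁻¹ ≡ 13 (mod 18)


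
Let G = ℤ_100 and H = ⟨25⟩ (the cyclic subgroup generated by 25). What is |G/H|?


|⟨25⟩| = n / gcd(25, 100) = 100 / 25 = 4
H is normal (ℤ_100 is abelian).
|G/H| = |G| / |H| = 100 / 4 = 25

|G/H| = 25


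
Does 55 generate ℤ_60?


g generates ℤ_n iff gcd(g, n) = 1
gcd(55, 60) = 5
Since gcd = 5 ≠ 1, ⟨55⟩ has order 12 < 60, so 55 is not a generator.

No, 55 does not generate ℤ_60


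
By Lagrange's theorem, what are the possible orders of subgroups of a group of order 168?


Lagrange's theorem: |H| divides |G|
|G| = 168
Divisors of 168: 1, 2, 3, 4, 6, 7, 8, 12, 14, 21, 24, 28, 42, 56, 84, 168

Possible subgroup orders: {1, 2, 3, 4, 6, 7, 8, 12, 14, 21, 24, 28, 42, 56, 84, 168}


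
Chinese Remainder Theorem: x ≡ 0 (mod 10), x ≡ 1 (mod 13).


m₁ = 10, m₂ = 13, gcd = 1, so CRT applies. M = m₁·m₂ = 130
Let M₁ = M/m₁ = 13, M₂ = M/m₂ = 10
Find y₁ ≡ M₁⁻¹ (mod m₁): 13⁻¹ ≡ 7 (mod 10)
Find y₂ ≡ M₂⁻¹ (mod m₂): 10⁻¹ ≡ 4 (mod 13)
x = a₁·M₁·y₁ + a₂·M₂·y₂ = 0·13·7 + 1·10·4 = 40
Reduce mod 130: x ≡ 40
Check: 40 mod 10 = 0 ✓, 40 mod 13 = 1 ✓

x ≡ 40 (mod 130)


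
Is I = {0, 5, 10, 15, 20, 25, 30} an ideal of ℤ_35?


Check ideal conditions for I = {0, 5, 10, 15, 20, 25, 30} in ℤ_35:
(1) I is an additive subgroup? Yes
(2) For r ∈ ℤ_35 and a ∈ I: r·a ∈ I? Yes

Yes, I is an ideal of ℤ_35


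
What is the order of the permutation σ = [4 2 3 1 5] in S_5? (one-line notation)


Cycle decomposition: (1 4)
Cycle lengths: 2
Order = lcm(2) = 2

ord(σ) = 2


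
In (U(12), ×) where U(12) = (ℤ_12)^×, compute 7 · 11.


Operation: multiplication mod 12
7 · 11 = (a × b) mod 12 with a = 7, b = 11

7 · 11 = 5


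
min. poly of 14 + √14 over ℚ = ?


Let α = 14 + √14. Then α - 14 = √14, so (α - 14)² = 14, giving α² - 28α + 182 = 0. Degree 2 and α ∉ ℚ, so this is the minimal polynomial.

Minimal polynomial: x² - 28x + 182


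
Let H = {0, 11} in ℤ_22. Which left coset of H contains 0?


0 + H = {0 + h (mod 22) : h ∈ H}
0+0=0, 0+11=11

0 + H = {0, 11}


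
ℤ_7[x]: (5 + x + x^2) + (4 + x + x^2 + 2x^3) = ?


Add coefficients mod 7:
x^0: 5 + 4 = 2 (mod 7)
x^1: 1 + 1 = 2 (mod 7)
x^2: 1 + 1 = 2 (mod 7)
x^3: 0 + 2 = 2 (mod 7)
Result: 2 + 2x + 2x^2 + 2x^3

f + g = 2 + 2x + 2x^2 + 2x^3


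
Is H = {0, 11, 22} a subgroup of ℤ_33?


Subgroup test for H = {0, 11, 22} in (ℤ_33, +):
(1) 0 ∈ H? Yes
(2) Closure: for all a,b ∈ H, (a+b) mod 33 ∈ H? Yes
(3) Inverses: for all a ∈ H, -a mod 33 ∈ H? Yes

Yes, H is a subgroup of ℤ_33


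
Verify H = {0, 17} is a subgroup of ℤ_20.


Subgroup test for H = {0, 17} in (ℤ_20, +):
(1) 0 ∈ H? Yes
(2) Closure: for all a,b ∈ H, (a+b) mod 20 ∈ H? No  [counterexample: 17 + 17 = 14 ∉ H]
(3) Inverses: for all a ∈ H, -a mod 20 ∈ H? No

No, H is not a subgroup of ℤ_20


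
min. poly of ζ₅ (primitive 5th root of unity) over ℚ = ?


ζ₅ is a root of Φ₅(x) = x⁴ + x³ + x² + x + 1, irreducible over ℚ

Minimal polynomial: x⁴ + x³ + x² + x + 1


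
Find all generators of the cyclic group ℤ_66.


g generates ℤ_n iff gcd(g,n) = 1
Prime factors of 66: 2, 3, 11
Generators are g ∈ {1,...,65} not divisible by any of these primes.
Generators: {1, 5, 7, 13, 17, 19, 23, 25, 29, 31, 35, 37, 41, 43, 47, 49, 53, 59, 61, 65}
Number of generators = φ(66) = 20

Generators of ℤ_66 = {1, 5, 7, 13, 17, 19, 23, 25, 29, 31, 35, 37, 41, 43, 47, 49, 53, 59, 61, 65}


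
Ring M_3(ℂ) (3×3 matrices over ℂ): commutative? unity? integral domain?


Matrix multiplication is non-commutative for n ≥ 2; the identity matrix I is the unity; singular matrices give zero divisors, so not an integral domain
Commutative: No
Integral domain: No
Has unity: Yes

M_3(ℂ) (3×3 matrices over ℂ): Commutative=No, Unity=Yes


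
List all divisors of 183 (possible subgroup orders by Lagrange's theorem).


Lagrange's theorem: |H| divides |G|
|G| = 183
Divisors of 183: 1, 3, 61, 183

Possible subgroup orders: {1, 3, 61, 183}


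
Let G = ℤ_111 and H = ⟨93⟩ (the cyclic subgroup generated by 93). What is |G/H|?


|⟨93⟩| = n / gcd(93, 111) = 111 / 3 = 37
H is normal (ℤ_111 is abelian).
|G/H| = |G| / |H| = 111 / 37 = 3

|G/H| = 3


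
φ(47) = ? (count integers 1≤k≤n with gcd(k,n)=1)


Factor n: 47 = 47
φ(n) = n · ∏(1 - 1/p) over distinct primes p | n
φ(47) = 47 · (1 - 1/47) = 46

φ(47) = 46


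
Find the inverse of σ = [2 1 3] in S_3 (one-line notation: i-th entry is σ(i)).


To find σ⁻¹, swap domain and range:
σ(1) = 2 → σ⁻¹(2) = 1
σ(2) = 1 → σ⁻¹(1) = 2
σ(3) = 3 → σ⁻¹(3) = 3

σ⁻¹ = [2 1 3]


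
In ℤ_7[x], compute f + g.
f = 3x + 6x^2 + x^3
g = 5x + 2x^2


Add coefficients mod 7:
x^0: 0 + 0 = 0 (mod 7)
x^1: 3 + 5 = 1 (mod 7)
x^2: 6 + 2 = 1 (mod 7)
x^3: 1 + 0 = 1 (mod 7)
Result: x + x^2 + x^3

f + g = x + x^2 + x^3


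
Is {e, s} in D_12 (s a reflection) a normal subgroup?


H = {e, s} in D_12 (s a reflection)
r·s·r⁻¹ = sr⁻² ≠ s for n ≥ 3, so {e, s} is not closed under conjugation

No, not a normal subgroup


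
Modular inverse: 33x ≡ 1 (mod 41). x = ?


Use the extended Euclidean algorithm to write 1 = 33·s + 41·t; then s mod 41 is the inverse.
Euclidean algorithm:
  33 = 0·41 + 33
  41 = 1·33 + 8
  33 = 4·8 + 1
  8 = 8·1 + 0
gcd(33,41) = 1
Back-substitution gives: 33·(5) + 41·(-4) = 1
So 33⁻¹ ≡ 5 ≡ 5 (mod 41)
Check: 33 × 5 = 165 ≡ 1 (mod 41) ✓

33⁻¹ ≡ 5 (mod 41)


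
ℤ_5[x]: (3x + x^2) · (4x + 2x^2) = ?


Expand and collect like terms; reduce coefficients mod 5:
x^0: 0·0 = 0 ≡ 0 (mod 5)
x^1: 0·4 + 3·0 = 0 ≡ 0 (mod 5)
x^2: 0·2 + 3·4 + 1·0 = 12 ≡ 2 (mod 5)
x^3: 3·2 + 1·4 = 10 ≡ 0 (mod 5)
x^4: 1·2 = 2 ≡ 2 (mod 5)
Result: 2x^2 + 2x^4

f · g = 2x^2 + 2x^4


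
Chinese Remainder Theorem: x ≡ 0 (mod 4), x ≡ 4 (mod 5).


m₁ = 4, m₂ = 5, gcd = 1, so CRT applies. M = m₁·m₂ = 20
Let M₁ = M/m₁ = 5, M₂ = M/m₂ = 4
Find y₁ ≡ M₁⁻¹ (mod m₁): 5⁻¹ ≡ 1 (mod 4)
Find y₂ ≡ M₂⁻¹ (mod m₂): 4⁻¹ ≡ 4 (mod 5)
x = a₁·M₁·y₁ + a₂·M₂·y₂ = 0·5·1 + 4·4·4 = 64
Reduce mod 20: x ≡ 4
Check: 4 mod 4 = 0 ✓, 4 mod 5 = 4 ✓

x ≡ 4 (mod 20)


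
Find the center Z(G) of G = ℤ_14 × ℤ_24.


Z(G) = {g ∈ G | gx = xg for all x ∈ G}
Direct product of abelian groups is abelian, so Z(G) = G

Z(ℤ_14 × ℤ_24) = ℤ_14 × ℤ_24


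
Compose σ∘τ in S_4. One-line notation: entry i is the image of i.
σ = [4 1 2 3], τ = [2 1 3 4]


σ∘τ: apply τ first, then σ
1 →τ 2 →σ 1
2 →τ 1 →σ 4
3 →τ 3 →σ 2
4 →τ 4 →σ 3

σ∘τ = [1 4 2 3]


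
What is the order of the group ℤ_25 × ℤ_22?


|A × B| = |A| · |B|
|ℤ_25 × ℤ_22| = 25 × 22 = 550

|ℤ_25 × ℤ_22| = 550


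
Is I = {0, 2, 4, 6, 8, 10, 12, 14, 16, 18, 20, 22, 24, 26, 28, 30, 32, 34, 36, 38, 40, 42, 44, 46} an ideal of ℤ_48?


Check ideal conditions for I = {0, 2, 4, 6, 8, 10, 12, 14, 16, 18, 20, 22, 24, 26, 28, 30, 32, 34, 36, 38, 40, 42, 44, 46} in ℤ_48:
(1) I is an additive subgroup? Yes
(2) For r ∈ ℤ_48 and a ∈ I: r·a ∈ I? Yes

Yes, I is an ideal of ℤ_48


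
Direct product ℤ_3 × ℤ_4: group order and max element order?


|ℤ_3 × ℤ_4| = 3 × 4 = 12
Max element order = lcm(3,4) = 12
Cyclic? Yes (gcd=1)

|ℤ_3×ℤ_4| = 12, max element order = 12


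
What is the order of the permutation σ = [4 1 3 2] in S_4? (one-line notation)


Cycle decomposition: (1 4 2)
Cycle lengths: 3
Order = lcm(3) = 3

ord(σ) = 3


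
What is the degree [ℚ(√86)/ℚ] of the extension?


√86 has minimal polynomial x² - 86 (irreducible over ℚ since 86 is squarefree)

[ℚ(√86)/ℚ] = 2


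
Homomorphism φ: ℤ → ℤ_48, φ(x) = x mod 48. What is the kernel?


Kernel = preimage of identity
ker(φ) = {x ∈ ℤ : x ≡ 0 (mod 48)} = 48ℤ = {0, ±48, ±96, ...}

ker(φ) = 48ℤ


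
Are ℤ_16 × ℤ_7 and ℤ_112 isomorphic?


Comparing ℤ_16 × ℤ_7 and ℤ_112:
gcd(16,7) = 1, so ℤ_16 × ℤ_7 ≅ ℤ_112 (CRT)

Yes, ℤ_16 × ℤ_7 ≅ ℤ_112


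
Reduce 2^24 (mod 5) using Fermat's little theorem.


Fermat's little theorem: if p is prime and gcd(a,p)=1, then a^(p-1) ≡ 1 (mod p)
p = 5 is prime, gcd(2,5) = 1
Reduce exponent: 24 mod 4 = 0
So 2^24 ≡ 2^0 (mod 5)
2^0 = 1

2^24 ≡ 1 (mod 5)


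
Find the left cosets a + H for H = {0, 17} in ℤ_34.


H = {0, 17}, |H| = 2
Number of cosets = |G|/|H| = 34/2 = 17
0 + H = {0, 17}
1 + H = {1, 18}
2 + H = {2, 19}
3 + H = {3, 20}
4 + H = {4, 21}
5 + H = {5, 22}
6 + H = {6, 23}
7 + H = {7, 24}
8 + H = {8, 25}
9 + H = {9, 26}
10 + H = {10, 27}
11 + H = {11, 28}
12 + H = {12, 29}
13 + H = {13, 30}
14 + H = {14, 31}
15 + H = {15, 32}
16 + H = {16, 33}

Cosets: 0+H={0,17}; 1+H={1,18}; 2+H={2,19}; 3+H={3,20}; 4+H={4,21}; 5+H={5,22}; 6+H={6,23}; 7+H={7,24}; 8+H={8,25}; 9+H={9,26}; 10+H={10,27}; 11+H={11,28}; 12+H={12,29}; 13+H={13,30}; 14+H={14,31}; 15+H={15,32}; 16+H={16,33}


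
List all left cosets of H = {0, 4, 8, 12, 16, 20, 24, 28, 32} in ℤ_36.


H = {0, 4, 8, 12, 16, 20, 24, 28, 32}, |H| = 9
Number of cosets = |G|/|H| = 36/9 = 4
0 + H = {0, 4, 8, 12, 16, 20, 24, 28, 32}
1 + H = {1, 5, 9, 13, 17, 21, 25, 29, 33}
2 + H = {2, 6, 10, 14, 18, 22, 26, 30, 34}
3 + H = {3, 7, 11, 15, 19, 23, 27, 31, 35}

Cosets: 0+H={0,4,8,12,16,20,24,28,32}; 1+H={1,5,9,13,17,21,25,29,33}; 2+H={2,6,10,14,18,22,26,30,34}; 3+H={3,7,11,15,19,23,27,31,35}


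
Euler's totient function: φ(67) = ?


Factor n: 67 = 67
φ(n) = n · ∏(1 - 1/p) over distinct primes p | n
φ(67) = 67 · (1 - 1/67) = 66

φ(67) = 66


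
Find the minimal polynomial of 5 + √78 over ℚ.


Let α = 5 + √78. Then α - 5 = √78, so (α - 5)² = 78, giving α² - 10α - 53 = 0. Degree 2 and α ∉ ℚ, so this is the minimal polynomial.

Minimal polynomial: x² - 10x - 53


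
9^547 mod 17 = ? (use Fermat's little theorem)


Fermat's little theorem: if p is prime and gcd(a,p)=1, then a^(p-1) ≡ 1 (mod p)
p = 17 is prime, gcd(9,17) = 1
Reduce exponent: 547 mod 16 = 3
So 9^547 ≡ 9^3 (mod 17)
9^3 mod 17 = 15

9^547 ≡ 15 (mod 17)


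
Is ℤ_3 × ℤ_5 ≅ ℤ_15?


Comparing ℤ_3 × ℤ_5 and ℤ_15:
gcd(3,5) = 1, so ℤ_3 × ℤ_5 ≅ ℤ_15 (CRT)

Yes, ℤ_3 × ℤ_5 ≅ ℤ_15


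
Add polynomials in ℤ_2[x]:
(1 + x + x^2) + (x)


Add coefficients mod 2:
x^0: 1 + 0 = 1 (mod 2)
x^1: 1 + 1 = 0 (mod 2)
x^2: 1 + 0 = 1 (mod 2)
Result: 1 + x^2

f + g = 1 + x^2


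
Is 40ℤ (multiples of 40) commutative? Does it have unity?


40ℤ is a commutative ring under +,× but has no multiplicative identity (1 ∉ 40ℤ); it has no zero divisors, but without unity it is not an integral domain
Commutative: Yes
Integral domain: No
Has unity: No

40ℤ (multiples of 40): Commutative=Yes, Unity=No


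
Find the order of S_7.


|S_n| = n! (number of permutations of n symbols)
|S_7| = 7! = 5040

|S_7| = 5040


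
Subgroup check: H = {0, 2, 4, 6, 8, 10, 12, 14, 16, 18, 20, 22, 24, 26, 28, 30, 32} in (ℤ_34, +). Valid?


Subgroup test for H = {0, 2, 4, 6, 8, 10, 12, 14, 16, 18, 20, 22, 24, 26, 28, 30, 32} in (ℤ_34, +):
(1) 0 ∈ H? Yes
(2) Closure: for all a,b ∈ H, (a+b) mod 34 ∈ H? Yes
(3) Inverses: for all a ∈ H, -a mod 34 ∈ H? Yes

Yes, H is a subgroup of ℤ_34


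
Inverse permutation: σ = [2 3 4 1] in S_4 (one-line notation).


To find σ⁻¹, swap domain and range:
σ(1) = 2 → σ⁻¹(2) = 1
σ(2) = 3 → σ⁻¹(3) = 2
σ(3) = 4 → σ⁻¹(4) = 3
σ(4) = 1 → σ⁻¹(1) = 4

σ⁻¹ = [4 1 2 3]


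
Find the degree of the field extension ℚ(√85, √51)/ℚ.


[ℚ(√85,√51):ℚ] = [ℚ(√85,√51):ℚ(√85)]·[ℚ(√85):ℚ] = 2·2 = 4

[ℚ(√85, √51)/ℚ] = 4


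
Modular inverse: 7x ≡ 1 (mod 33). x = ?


Use the extended Euclidean algorithm to write 1 = 7·s + 33·t; then s mod 33 is the inverse.
Euclidean algorithm:
  7 = 0·33 + 7
  33 = 4·7 + 5
  7 = 1·5 + 2
  5 = 2·2 + 1
  2 = 2·1 + 0
gcd(7,33) = 1
Back-substitution gives: 7·(-14) + 33·(3) = 1
So 7⁻¹ ≡ -14 ≡ 19 (mod 33)
Check: 7 × 19 = 133 ≡ 1 (mod 33) ✓

7⁻¹ ≡ 19 (mod 33)


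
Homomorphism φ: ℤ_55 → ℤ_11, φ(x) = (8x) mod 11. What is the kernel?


Kernel = preimage of identity
ker(φ) = {x ∈ ℤ_55 : 8x ≡ 0 (mod 11)}. Since 11 | 55, φ is well-defined. The kernel is the cyclic subgroup ⟨11⟩ of ℤ_55 (order 5), i.e. {0, 11, 22, 33, 44}

ker(φ) = {0, 11, 22, 33, 44}


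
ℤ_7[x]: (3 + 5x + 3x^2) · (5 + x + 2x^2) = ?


Expand and collect like terms; reduce coefficients mod 7:
x^0: 3·5 = 15 ≡ 1 (mod 7)
x^1: 3·1 + 5·5 = 28 ≡ 0 (mod 7)
x^2: 3·2 + 5·1 + 3·5 = 26 ≡ 5 (mod 7)
x^3: 5·2 + 3·1 = 13 ≡ 6 (mod 7)
x^4: 3·2 = 6 ≡ 6 (mod 7)
Result: 1 + 5x^2 + 6x^3 + 6x^4

f · g = 1 + 5x^2 + 6x^3 + 6x^4


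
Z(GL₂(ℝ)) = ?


Z(G) = {g ∈ G | gx = xg for all x ∈ G}
Only scalar multiples of the identity commute with all invertible matrices

Z(GL₂(ℝ)) = {aI : a ∈ ℝ, a ≠ 0}


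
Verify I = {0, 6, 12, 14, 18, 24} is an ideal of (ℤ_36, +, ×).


Check ideal conditions for I = {0, 6, 12, 14, 18, 24} in ℤ_36:
(1) I is an additive subgroup? No
(2) For r ∈ ℤ_36 and a ∈ I: r·a ∈ I? No  [counterexample: r=2, a=14, r·a mod 36 = 28 ∉ I]

No, I is not an ideal of ℤ_36


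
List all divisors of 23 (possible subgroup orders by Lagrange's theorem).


Lagrange's theorem: |H| divides |G|
|G| = 23
Divisors of 23: 1, 23

Possible subgroup orders: {1, 23}


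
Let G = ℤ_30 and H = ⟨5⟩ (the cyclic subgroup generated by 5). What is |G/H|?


|⟨5⟩| = n / gcd(5, 30) = 30 / 5 = 6
H is normal (ℤ_30 is abelian).
|G/H| = |G| / |H| = 30 / 6 = 5

|G/H| = 5


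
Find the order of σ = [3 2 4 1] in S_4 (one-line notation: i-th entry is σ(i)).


Cycle decomposition: (1 3 4)
Cycle lengths: 3
Order = lcm(3) = 3

ord(σ) = 3


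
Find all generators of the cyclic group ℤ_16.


g generates ℤ_n iff gcd(g,n) = 1
Checking each g ∈ {1,...,15}:
gcd(1,16) = 1
gcd(2,16) = 2
gcd(3,16) = 1
gcd(4,16) = 4
gcd(5,16) = 1
gcd(6,16) = 2
gcd(7,16) = 1
gcd(8,16) = 8
gcd(9,16) = 1
gcd(10,16) = 2
gcd(11,16) = 1
gcd(12,16) = 4
gcd(13,16) = 1
gcd(14,16) = 2
gcd(15,16) = 1
Generators: {1, 3, 5, 7, 9, 11, 13, 15}
Number of generators = φ(16) = 8

Generators of ℤ_16 = {1, 3, 5, 7, 9, 11, 13, 15}


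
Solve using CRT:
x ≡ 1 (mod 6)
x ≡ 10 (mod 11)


m₁ = 6, m₂ = 11, gcd = 1, so CRT applies. M = m₁·m₂ = 66
Let M₁ = M/m₁ = 11, M₂ = M/m₂ = 6
Find y₁ ≡ M₁⁻¹ (mod m₁): 11⁻¹ ≡ 5 (mod 6)
Find y₂ ≡ M₂⁻¹ (mod m₂): 6⁻¹ ≡ 2 (mod 11)
x = a₁·M₁·y₁ + a₂·M₂·y₂ = 1·11·5 + 10·6·2 = 175
Reduce mod 66: x ≡ 43
Check: 43 mod 6 = 1 ✓, 43 mod 11 = 10 ✓

x ≡ 43 (mod 66)


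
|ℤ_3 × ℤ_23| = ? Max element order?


|ℤ_3 × ℤ_23| = 3 × 23 = 69
Max element order = lcm(3,23) = 69
Cyclic? Yes (gcd=1)

|ℤ_3×ℤ_23| = 69, max element order = 69


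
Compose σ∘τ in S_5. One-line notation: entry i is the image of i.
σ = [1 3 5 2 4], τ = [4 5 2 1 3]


σ∘τ: apply τ first, then σ
1 →τ 4 →σ 2
2 →τ 5 →σ 4
3 →τ 2 →σ 3
4 →τ 1 →σ 1
5 →τ 3 →σ 5

σ∘τ = [2 4 3 1 5]


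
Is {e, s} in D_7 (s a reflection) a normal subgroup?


H = {e, s} in D_7 (s a reflection)
r·s·r⁻¹ = sr⁻² ≠ s for n ≥ 3, so {e, s} is not closed under conjugation

No, not a normal subgroup


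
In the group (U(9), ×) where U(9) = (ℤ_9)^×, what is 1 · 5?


Operation: multiplication mod 9
1 · 5 = (a × b) mod 9 with a = 1, b = 5

1 · 5 = 5


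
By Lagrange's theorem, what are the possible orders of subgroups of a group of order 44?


Lagrange's theorem: |H| divides |G|
|G| = 44
Divisors of 44: 1, 2, 4, 11, 22, 44

Possible subgroup orders: {1, 2, 4, 11, 22, 44}


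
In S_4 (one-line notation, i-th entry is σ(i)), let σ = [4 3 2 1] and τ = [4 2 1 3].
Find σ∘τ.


σ∘τ: apply τ first, then σ
1 →τ 4 →σ 1
2 →τ 2 →σ 3
3 →τ 1 →σ 4
4 →τ 3 →σ 2

σ∘τ = [1 3 4 2]


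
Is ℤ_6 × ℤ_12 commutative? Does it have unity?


Direct product ring; commutative with unity (1,1); but (1,0)·(0,1) = (0,0) gives zero divisors, so not an integral domain
Commutative: Yes
Integral domain: No
Has unity: Yes

ℤ_6 × ℤ_12: Commutative=Yes, Unity=Yes


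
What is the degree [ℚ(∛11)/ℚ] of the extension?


∛11 has minimal polynomial x³ - 11 (irreducible over ℚ since 11 is not a perfect cube)

[ℚ(∛11)/ℚ] = 3


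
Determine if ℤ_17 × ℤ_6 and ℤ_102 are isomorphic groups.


Comparing ℤ_17 × ℤ_6 and ℤ_102:
gcd(17,6) = 1, so ℤ_17 × ℤ_6 ≅ ℤ_102 (CRT)

Yes, ℤ_17 × ℤ_6 ≅ ℤ_102


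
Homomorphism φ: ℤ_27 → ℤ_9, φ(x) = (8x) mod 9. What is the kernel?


Kernel = preimage of identity
ker(φ) = {x ∈ ℤ_27 : 8x ≡ 0 (mod 9)}. Since 9 | 27, φ is well-defined. The kernel is the cyclic subgroup ⟨9⟩ of ℤ_27 (order 3), i.e. {0, 9, 18}

ker(φ) = {0, 9, 18}


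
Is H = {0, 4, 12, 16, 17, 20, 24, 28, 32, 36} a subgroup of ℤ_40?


Subgroup test for H = {0, 4, 12, 16, 17, 20, 24, 28, 32, 36} in (ℤ_40, +):
(1) 0 ∈ H? Yes
(2) Closure: for all a,b ∈ H, (a+b) mod 40 ∈ H? No  [counterexample: 4 + 4 = 8 ∉ H]
(3) Inverses: for all a ∈ H, -a mod 40 ∈ H? No

No, H is not a subgroup of ℤ_40


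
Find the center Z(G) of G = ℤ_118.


Z(G) = {g ∈ G | gx = xg for all x ∈ G}
ℤ_118 is abelian, so Z(G) = G

Z(ℤ_118) = ℤ_118


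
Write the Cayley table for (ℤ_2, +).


Elements: {0, 1}
Operation: addition mod 2
Entry (a, b) = (a + b) mod 2

Cayley table:
  | 0 | 1
0 | 0 | 1
1 | 1 | 0


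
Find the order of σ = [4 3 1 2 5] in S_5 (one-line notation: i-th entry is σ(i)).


Cycle decomposition: (1 4 2 3)
Cycle lengths: 4
Order = lcm(4) = 4

ord(σ) = 4


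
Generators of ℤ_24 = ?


g generates ℤ_n iff gcd(g,n) = 1
Prime factors of 24: 2, 3
Generators are g ∈ {1,...,23} not divisible by any of these primes.
Generators: {1, 5, 7, 11, 13, 17, 19, 23}
Number of generators = φ(24) = 8

Generators of ℤ_24 = {1, 5, 7, 11, 13, 17, 19, 23}


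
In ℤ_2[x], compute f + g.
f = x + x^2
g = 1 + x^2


Add coefficients mod 2:
x^0: 0 + 1 = 1 (mod 2)
x^1: 1 + 0 = 1 (mod 2)
x^2: 1 + 1 = 0 (mod 2)
Result: 1 + x

f + g = 1 + x


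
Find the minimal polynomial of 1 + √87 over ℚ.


Let α = 1 + √87. Then α - 1 = √87, so (α - 1)² = 87, giving α² - 2α - 86 = 0. Degree 2 and α ∉ ℚ, so this is the minimal polynomial.

Minimal polynomial: x² - 2x - 86


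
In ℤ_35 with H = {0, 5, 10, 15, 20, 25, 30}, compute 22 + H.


22 + H = {22 + h (mod 35) : h ∈ H}
22+0=22, 22+5=27, 22+10=32, 22+15=2, 22+20=7, 22+25=12, 22+30=17
22 + H = {2, 7, 12, 17, 22, 27, 32} = 2 + H

22 + H = {2, 7, 12, 17, 22, 27, 32}


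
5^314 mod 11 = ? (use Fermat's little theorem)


Fermat's little theorem: if p is prime and gcd(a,p)=1, then a^(p-1) ≡ 1 (mod p)
p = 11 is prime, gcd(5,11) = 1
Reduce exponent: 314 mod 10 = 4
So 5^314 ≡ 5^4 (mod 11)
5^4 mod 11 = 9

5^314 ≡ 9 (mod 11)


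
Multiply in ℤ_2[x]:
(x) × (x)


Expand and collect like terms; reduce coefficients mod 2:
x^0: 0·0 = 0 ≡ 0 (mod 2)
x^1: 0·1 + 1·0 = 0 ≡ 0 (mod 2)
x^2: 1·1 = 1 ≡ 1 (mod 2)
Result: x^2

f · g = x^2


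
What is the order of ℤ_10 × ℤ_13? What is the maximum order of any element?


|ℤ_10 × ℤ_13| = 10 × 13 = 130
Max element order = lcm(10,13) = 130
Cyclic? Yes (gcd=1)

|ℤ_10×ℤ_13| = 130, max element order = 130


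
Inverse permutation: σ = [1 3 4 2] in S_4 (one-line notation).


To find σ⁻¹, swap domain and range:
σ(1) = 1 → σ⁻¹(1) = 1
σ(2) = 3 → σ⁻¹(3) = 2
σ(3) = 4 → σ⁻¹(4) = 3
σ(4) = 2 → σ⁻¹(2) = 4

σ⁻¹ = [1 4 2 3]


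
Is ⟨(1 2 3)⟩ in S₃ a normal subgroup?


H = ⟨(1 2 3)⟩ in S₃
⟨(1 2 3)⟩ has order 3 and index 2 in S₃; index-2 subgroups are normal

Yes, normal subgroup


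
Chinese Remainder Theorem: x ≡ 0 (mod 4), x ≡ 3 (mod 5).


m₁ = 4, m₂ = 5, gcd = 1, so CRT applies. M = m₁·m₂ = 20
Let M₁ = M/m₁ = 5, M₂ = M/m₂ = 4
Find y₁ ≡ M₁⁻¹ (mod m₁): 5⁻¹ ≡ 1 (mod 4)
Find y₂ ≡ M₂⁻¹ (mod m₂): 4⁻¹ ≡ 4 (mod 5)
x = a₁·M₁·y₁ + a₂·M₂·y₂ = 0·5·1 + 3·4·4 = 48
Reduce mod 20: x ≡ 8
Check: 8 mod 4 = 0 ✓, 8 mod 5 = 3 ✓

x ≡ 8 (mod 20)


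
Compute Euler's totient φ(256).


Factor n: 256 = 2^8
φ(n) = n · ∏(1 - 1/p) over distinct primes p | n
φ(256) = 256 · (1 - 1/2) = 128

φ(256) = 128


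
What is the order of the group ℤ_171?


ℤ_n has n elements.

|ℤ_171| = 171


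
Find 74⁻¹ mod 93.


Use the extended Euclidean algorithm to write 1 = 74·s + 93·t; then s mod 93 is the inverse.
Euclidean algorithm:
  74 = 0·93 + 74
  93 = 1·74 + 19
  74 = 3·19 + 17
  19 = 1·17 + 2
  17 = 8·2 + 1
  2 = 2·1 + 0
gcd(74,93) = 1
Back-substitution gives: 74·(44) + 93·(-35) = 1
So 74⁻¹ ≡ 44 ≡ 44 (mod 93)
Check: 74 × 44 = 3256 ≡ 1 (mod 93) ✓

74⁻¹ ≡ 44 (mod 93)


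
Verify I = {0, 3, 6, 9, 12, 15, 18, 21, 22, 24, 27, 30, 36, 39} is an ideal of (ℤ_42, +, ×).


Check ideal conditions for I = {0, 3, 6, 9, 12, 15, 18, 21, 22, 24, 27, 30, 36, 39} in ℤ_42:
(1) I is an additive subgroup? No
(2) For r ∈ ℤ_42 and a ∈ I: r·a ∈ I? No  [counterexample: r=2, a=22, r·a mod 42 = 2 ∉ I]

No, I is not an ideal of ℤ_42


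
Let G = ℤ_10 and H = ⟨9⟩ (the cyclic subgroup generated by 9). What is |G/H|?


|⟨9⟩| = n / gcd(9, 10) = 10 / 1 = 10
H is normal (ℤ_10 is abelian).
|G/H| = |G| / |H| = 10 / 10 = 1

|G/H| = 1


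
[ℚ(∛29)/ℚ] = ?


∛29 has minimal polynomial x³ - 29 (irreducible over ℚ since 29 is not a perfect cube)

[ℚ(∛29)/ℚ] = 3


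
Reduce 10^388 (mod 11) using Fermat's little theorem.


Fermat's little theorem: if p is prime and gcd(a,p)=1, then a^(p-1) ≡ 1 (mod p)
p = 11 is prime, gcd(10,11) = 1
Reduce exponent: 388 mod 10 = 8
So 10^388 ≡ 10^8 (mod 11)
10^8 mod 11 = 1

10^388 ≡ 1 (mod 11)


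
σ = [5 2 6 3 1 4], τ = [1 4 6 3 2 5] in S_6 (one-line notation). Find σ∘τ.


σ∘τ: apply τ first, then σ
1 →τ 1 →σ 5
2 →τ 4 →σ 3
3 →τ 6 →σ 4
4 →τ 3 →σ 6
5 →τ 2 →σ 2
6 →τ 5 →σ 1

σ∘τ = [5 3 4 6 2 1]


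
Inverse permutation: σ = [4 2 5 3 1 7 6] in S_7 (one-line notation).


To find σ⁻¹, swap domain and range:
σ(1) = 4 → σ⁻¹(4) = 1
σ(2) = 2 → σ⁻¹(2) = 2
σ(3) = 5 → σ⁻¹(5) = 3
σ(4) = 3 → σ⁻¹(3) = 4
σ(5) = 1 → σ⁻¹(1) = 5
σ(6) = 7 → σ⁻¹(7) = 6
σ(7) = 6 → σ⁻¹(6) = 7

σ⁻¹ = [5 2 4 1 3 7 6]


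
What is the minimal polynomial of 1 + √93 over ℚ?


Let α = 1 + √93. Then α - 1 = √93, so (α - 1)² = 93, giving α² - 2α - 92 = 0. Degree 2 and α ∉ ℚ, so this is the minimal polynomial.

Minimal polynomial: x² - 2x - 92


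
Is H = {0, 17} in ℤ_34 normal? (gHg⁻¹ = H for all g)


H = {0, 17} in ℤ_34
ℤ_34 is abelian; every subgroup of an abelian group is normal

Yes, normal subgroup


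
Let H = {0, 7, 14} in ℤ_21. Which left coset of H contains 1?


1 + H = {1 + h (mod 21) : h ∈ H}
1+0=1, 1+7=8, 1+14=15

1 + H = {1, 8, 15}


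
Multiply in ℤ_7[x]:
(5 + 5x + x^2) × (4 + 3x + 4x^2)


Expand and collect like terms; reduce coefficients mod 7:
x^0: 5·4 = 20 ≡ 6 (mod 7)
x^1: 5·3 + 5·4 = 35 ≡ 0 (mod 7)
x^2: 5·4 + 5·3 + 1·4 = 39 ≡ 4 (mod 7)
x^3: 5·4 + 1·3 = 23 ≡ 2 (mod 7)
x^4: 1·4 = 4 ≡ 4 (mod 7)
Result: 6 + 4x^2 + 2x^3 + 4x^4

f · g = 6 + 4x^2 + 2x^3 + 4x^4


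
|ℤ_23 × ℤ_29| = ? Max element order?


|ℤ_23 × ℤ_29| = 23 × 29 = 667
Max element order = lcm(23,29) = 667
Cyclic? Yes (gcd=1)

|ℤ_23×ℤ_29| = 667, max element order = 667


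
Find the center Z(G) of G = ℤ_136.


Z(G) = {g ∈ G | gx = xg for all x ∈ G}
ℤ_136 is abelian, so Z(G) = G

Z(ℤ_136) = ℤ_136


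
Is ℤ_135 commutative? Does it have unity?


ℤ_135 is a commutative ring with unity 1; 135 = 3×45 is composite, so 3·45 ≡ 0 gives zero divisors (not an integral domain)
Commutative: Yes
Integral domain: No
Has unity: Yes

ℤ_135: Commutative=Yes, Unity=Yes


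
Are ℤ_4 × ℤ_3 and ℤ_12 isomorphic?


Comparing ℤ_4 × ℤ_3 and ℤ_12:
gcd(4,3) = 1, so ℤ_4 × ℤ_3 ≅ ℤ_12 (CRT)

Yes, ℤ_4 × ℤ_3 ≅ ℤ_12


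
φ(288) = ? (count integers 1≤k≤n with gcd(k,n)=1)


Factor n: 288 = 2^5 × 3^2
φ(n) = n · ∏(1 - 1/p) over distinct primes p | n
φ(288) = 288 · (1 - 1/2) · (1 - 1/3) = 96

φ(288) = 96


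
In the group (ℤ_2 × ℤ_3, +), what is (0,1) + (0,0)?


Operation: componentwise addition mod (2, 3)
(0,1) + (0,0) = ((a₁+b₁) mod 2, (a₂+b₂) mod 3) with a = (0,1), b = (0,0)

(0,1) + (0,0) = (0,1)


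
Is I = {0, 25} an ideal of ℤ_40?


Check ideal conditions for I = {0, 25} in ℤ_40:
(1) I is an additive subgroup? No
(2) For r ∈ ℤ_40 and a ∈ I: r·a ∈ I? No  [counterexample: r=2, a=25, r·a mod 40 = 10 ∉ I]

No, I is not an ideal of ℤ_40


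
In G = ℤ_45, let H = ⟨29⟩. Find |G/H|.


|⟨29⟩| = n / gcd(29, 45) = 45 / 1 = 45
H is normal (ℤ_45 is abelian).
|G/H| = |G| / |H| = 45 / 45 = 1

|G/H| = 1


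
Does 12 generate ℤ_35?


g generates ℤ_n iff gcd(g, n) = 1
gcd(12, 35) = 1
Since gcd = 1, 12 is a generator.

Yes, 12 generates ℤ_35


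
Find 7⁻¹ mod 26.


Use the extended Euclidean algorithm to write 1 = 7·s + 26·t; then s mod 26 is the inverse.
Euclidean algorithm:
  7 = 0·26 + 7
  26 = 3·7 + 5
  7 = 1·5 + 2
  5 = 2·2 + 1
  2 = 2·1 + 0
gcd(7,26) = 1
Back-substitution gives: 7·(-11) + 26·(3) = 1
So 7⁻¹ ≡ -11 ≡ 15 (mod 26)
Check: 7 × 15 = 105 ≡ 1 (mod 26) ✓

7⁻¹ ≡ 15 (mod 26)


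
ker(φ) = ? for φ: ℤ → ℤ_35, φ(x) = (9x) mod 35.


Kernel = preimage of identity
ker(φ) = {x ∈ ℤ : 9x ≡ 0 (mod 35)}. gcd(9,35) = 1, so 9x ≡ 0 (mod 35) ⟺ x ≡ 0 (mod 35/1 = 35). Hence ker(φ) = 35ℤ

ker(φ) = 35ℤ


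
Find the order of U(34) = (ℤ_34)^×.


U(n) is the group of units mod n; |U(n)| = φ(n)
|U(34)| = φ(34) = 16

|U(34) = (ℤ_34)^×| = 16


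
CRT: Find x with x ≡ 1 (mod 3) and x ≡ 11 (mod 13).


m₁ = 3, m₂ = 13, gcd = 1, so CRT applies. M = m₁·m₂ = 39
Let M₁ = M/m₁ = 13, M₂ = M/m₂ = 3
Find y₁ ≡ M₁⁻¹ (mod m₁): 13⁻¹ ≡ 1 (mod 3)
Find y₂ ≡ M₂⁻¹ (mod m₂): 3⁻¹ ≡ 9 (mod 13)
x = a₁·M₁·y₁ + a₂·M₂·y₂ = 1·13·1 + 11·3·9 = 310
Reduce mod 39: x ≡ 37
Check: 37 mod 3 = 1 ✓, 37 mod 13 = 11 ✓

x ≡ 37 (mod 39)


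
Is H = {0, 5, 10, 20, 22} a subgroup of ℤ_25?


Subgroup test for H = {0, 5, 10, 20, 22} in (ℤ_25, +):
(1) 0 ∈ H? Yes
(2) Closure: for all a,b ∈ H, (a+b) mod 25 ∈ H? No  [counterexample: 5 + 10 = 15 ∉ H]
(3) Inverses: for all a ∈ H, -a mod 25 ∈ H? No

No, H is not a subgroup of ℤ_25


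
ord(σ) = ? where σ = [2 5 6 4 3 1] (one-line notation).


Cycle decomposition: (1 2 5 3 6)
Cycle lengths: 5
Order = lcm(5) = 5

ord(σ) = 5


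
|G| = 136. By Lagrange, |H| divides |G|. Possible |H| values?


Lagrange's theorem: |H| divides |G|
|G| = 136
Divisors of 136: 1, 2, 4, 8, 17, 34, 68, 136

Possible subgroup orders: {1, 2, 4, 8, 17, 34, 68, 136}


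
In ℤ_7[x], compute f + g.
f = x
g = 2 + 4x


Add coefficients mod 7:
x^0: 0 + 2 = 2 (mod 7)
x^1: 1 + 4 = 5 (mod 7)
Result: 2 + 5x

f + g = 2 + 5x


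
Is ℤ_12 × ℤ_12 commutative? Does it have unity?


Direct product ring; commutative with unity (1,1); but (1,0)·(0,1) = (0,0) gives zero divisors, so not an integral domain
Commutative: Yes
Integral domain: No
Has unity: Yes

ℤ_12 × ℤ_12: Commutative=Yes, Unity=Yes


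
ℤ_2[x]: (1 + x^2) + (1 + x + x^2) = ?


Add coefficients mod 2:
x^0: 1 + 1 = 0 (mod 2)
x^1: 0 + 1 = 1 (mod 2)
x^2: 1 + 1 = 0 (mod 2)
Result: x

f + g = x


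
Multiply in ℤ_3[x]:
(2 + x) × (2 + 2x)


Expand and collect like terms; reduce coefficients mod 3:
x^0: 2·2 = 4 ≡ 1 (mod 3)
x^1: 2·2 + 1·2 = 6 ≡ 0 (mod 3)
x^2: 1·2 = 2 ≡ 2 (mod 3)
Result: 1 + 2x^2

f · g = 1 + 2x^2


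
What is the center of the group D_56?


Z(G) = {g ∈ G | gx = xg for all x ∈ G}
For even n, Z(D_n) = {e, r^(n/2)}: the 180° rotation r^28 commutes with every reflection and rotation

Z(D_56) = {e, r^28}


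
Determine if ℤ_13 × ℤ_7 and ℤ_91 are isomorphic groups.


Comparing ℤ_13 × ℤ_7 and ℤ_91:
gcd(13,7) = 1, so ℤ_13 × ℤ_7 ≅ ℤ_91 (CRT)

Yes, ℤ_13 × ℤ_7 ≅ ℤ_91


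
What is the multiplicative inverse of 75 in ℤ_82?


Use the extended Euclidean algorithm to write 1 = 75·s + 82·t; then s mod 82 is the inverse.
Euclidean algorithm:
  75 = 0·82 + 75
  82 = 1·75 + 7
  75 = 10·7 + 5
  7 = 1·5 + 2
  5 = 2·2 + 1
  2 = 2·1 + 0
gcd(75,82) = 1
Back-substitution gives: 75·(35) + 82·(-32) = 1
So 75⁻¹ ≡ 35 ≡ 35 (mod 82)
Check: 75 × 35 = 2625 ≡ 1 (mod 82) ✓

75⁻¹ ≡ 35 (mod 82)


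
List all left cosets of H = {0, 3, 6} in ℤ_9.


H = {0, 3, 6}, |H| = 3
Number of cosets = |G|/|H| = 9/3 = 3
0 + H = {0, 3, 6}
1 + H = {1, 4, 7}
2 + H = {2, 5, 8}

Cosets: 0+H={0,3,6}; 1+H={1,4,7}; 2+H={2,5,8}


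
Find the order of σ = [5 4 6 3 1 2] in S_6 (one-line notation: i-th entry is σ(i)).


Cycle decomposition: (1 5) (2 4 3 6)
Cycle lengths: 2, 4
Order = lcm(2, 4) = 4

ord(σ) = 4


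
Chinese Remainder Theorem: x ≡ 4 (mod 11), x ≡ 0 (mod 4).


m₁ = 11, m₂ = 4, gcd = 1, so CRT applies. M = m₁·m₂ = 44
Let M₁ = M/m₁ = 4, M₂ = M/m₂ = 11
Find y₁ ≡ M₁⁻¹ (mod m₁): 4⁻¹ ≡ 3 (mod 11)
Find y₂ ≡ M₂⁻¹ (mod m₂): 11⁻¹ ≡ 3 (mod 4)
x = a₁·M₁·y₁ + a₂·M₂·y₂ = 4·4·3 + 0·11·3 = 48
Reduce mod 44: x ≡ 4
Check: 4 mod 11 = 4 ✓, 4 mod 4 = 0 ✓

x ≡ 4 (mod 44)


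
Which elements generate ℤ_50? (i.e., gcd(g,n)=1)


g generates ℤ_n iff gcd(g,n) = 1
Prime factors of 50: 2, 5
Generators are g ∈ {1,...,49} not divisible by any of these primes.
Generators: {1, 3, 7, 9, 11, 13, 17, 19, 21, 23, 27, 29, 31, 33, 37, 39, 41, 43, 47, 49}
Number of generators = φ(50) = 20

Generators of ℤ_50 = {1, 3, 7, 9, 11, 13, 17, 19, 21, 23, 27, 29, 31, 33, 37, 39, 41, 43, 47, 49}


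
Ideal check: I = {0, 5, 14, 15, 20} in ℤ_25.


Check ideal conditions for I = {0, 5, 14, 15, 20} in ℤ_25:
(1) I is an additive subgroup? No
(2) For r ∈ ℤ_25 and a ∈ I: r·a ∈ I? No  [counterexample: r=2, a=5, r·a mod 25 = 10 ∉ I]

No, I is not an ideal of ℤ_25


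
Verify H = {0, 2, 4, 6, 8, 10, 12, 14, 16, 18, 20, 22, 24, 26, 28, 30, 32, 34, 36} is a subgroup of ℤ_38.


Subgroup test for H = {0, 2, 4, 6, 8, 10, 12, 14, 16, 18, 20, 22, 24, 26, 28, 30, 32, 34, 36} in (ℤ_38, +):
(1) 0 ∈ H? Yes
(2) Closure: for all a,b ∈ H, (a+b) mod 38 ∈ H? Yes
(3) Inverses: for all a ∈ H, -a mod 38 ∈ H? Yes

Yes, H is a subgroup of ℤ_38


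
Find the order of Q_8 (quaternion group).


Q_8 = {±1, ±i, ±j, ±k}
|Q_8| = 8

|Q_8 (quaternion group)| = 8


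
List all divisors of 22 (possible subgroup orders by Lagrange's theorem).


Lagrange's theorem: |H| divides |G|
|G| = 22
Divisors of 22: 1, 2, 11, 22

Possible subgroup orders: {1, 2, 11, 22}


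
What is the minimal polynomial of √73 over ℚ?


√73 satisfies x² - 73 = 0, irreducible over ℚ since 73 is squarefree

Minimal polynomial: x² - 73


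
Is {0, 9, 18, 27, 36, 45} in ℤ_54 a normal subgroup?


H = {0, 9, 18, 27, 36, 45} in ℤ_54
ℤ_54 is abelian; every subgroup of an abelian group is normal

Yes, normal subgroup


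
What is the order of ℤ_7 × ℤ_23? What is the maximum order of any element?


|ℤ_7 × ℤ_23| = 7 × 23 = 161
Max element order = lcm(7,23) = 161
Cyclic? Yes (gcd=1)

|ℤ_7×ℤ_23| = 161, max element order = 161


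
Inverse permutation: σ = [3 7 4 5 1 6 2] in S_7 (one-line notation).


To find σ⁻¹, swap domain and range:
σ(1) = 3 → σ⁻¹(3) = 1
σ(2) = 7 → σ⁻¹(7) = 2
σ(3) = 4 → σ⁻¹(4) = 3
σ(4) = 5 → σ⁻¹(5) = 4
σ(5) = 1 → σ⁻¹(1) = 5
σ(6) = 6 → σ⁻¹(6) = 6
σ(7) = 2 → σ⁻¹(2) = 7

σ⁻¹ = [5 7 1 3 4 6 2]


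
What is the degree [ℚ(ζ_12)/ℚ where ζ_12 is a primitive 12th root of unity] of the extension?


[ℚ(ζ_n):ℚ] = deg Φ_n(x) = φ(n). Here φ(12) = 4

[ℚ(ζ_12)/ℚ where ζ_12 is a primitive 12th root of unity] = 4


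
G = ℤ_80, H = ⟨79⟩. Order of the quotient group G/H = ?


|⟨79⟩| = n / gcd(79, 80) = 80 / 1 = 80
H is normal (ℤ_80 is abelian).
|G/H| = |G| / |H| = 80 / 80 = 1

|G/H| = 1


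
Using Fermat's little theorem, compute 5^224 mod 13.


Fermat's little theorem: if p is prime and gcd(a,p)=1, then a^(p-1) ≡ 1 (mod p)
p = 13 is prime, gcd(5,13) = 1
Reduce exponent: 224 mod 12 = 8
So 5^224 ≡ 5^8 (mod 13)
5^8 mod 13 = 1

5^224 ≡ 1 (mod 13)


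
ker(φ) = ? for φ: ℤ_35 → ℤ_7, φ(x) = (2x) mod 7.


Kernel = preimage of identity
ker(φ) = {x ∈ ℤ_35 : 2x ≡ 0 (mod 7)}. Since 7 | 35, φ is well-defined. The kernel is the cyclic subgroup ⟨7⟩ of ℤ_35 (order 5), i.e. {0, 7, 14, 21, 28}

ker(φ) = {0, 7, 14, 21, 28}


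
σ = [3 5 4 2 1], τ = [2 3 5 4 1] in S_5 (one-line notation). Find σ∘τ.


σ∘τ: apply τ first, then σ
1 →τ 2 →σ 5
2 →τ 3 →σ 4
3 →τ 5 →σ 1
4 →τ 4 →σ 2
5 →τ 1 →σ 3

σ∘τ = [5 4 1 2 3]


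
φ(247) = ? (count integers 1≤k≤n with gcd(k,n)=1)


Factor n: 247 = 13 × 19
φ(n) = n · ∏(1 - 1/p) over distinct primes p | n
φ(247) = 247 · (1 - 1/13) · (1 - 1/19) = 216

φ(247) = 216


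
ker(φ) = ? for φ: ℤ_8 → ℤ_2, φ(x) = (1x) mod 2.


Kernel = preimage of identity
ker(φ) = {x ∈ ℤ_8 : 1x ≡ 0 (mod 2)}. Since 2 | 8, φ is well-defined. The kernel is the cyclic subgroup ⟨2⟩ of ℤ_8 (order 4), i.e. {0, 2, 4, 6}

ker(φ) = {0, 2, 4, 6}


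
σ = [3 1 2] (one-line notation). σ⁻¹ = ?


To find σ⁻¹, swap domain and range:
σ(1) = 3 → σ⁻¹(3) = 1
σ(2) = 1 → σ⁻¹(1) = 2
σ(3) = 2 → σ⁻¹(2) = 3

σ⁻¹ = [2 3 1]


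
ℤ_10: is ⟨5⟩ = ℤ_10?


g generates ℤ_n iff gcd(g, n) = 1
gcd(5, 10) = 5
Since gcd = 5 ≠ 1, ⟨5⟩ has order 2 < 10, so 5 is not a generator.

No, 5 does not generate ℤ_10


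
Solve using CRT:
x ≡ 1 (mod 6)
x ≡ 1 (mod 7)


m₁ = 6, m₂ = 7, gcd = 1, so CRT applies. M = m₁·m₂ = 42
Let M₁ = M/m₁ = 7, M₂ = M/m₂ = 6
Find y₁ ≡ M₁⁻¹ (mod m₁): 7⁻¹ ≡ 1 (mod 6)
Find y₂ ≡ M₂⁻¹ (mod m₂): 6⁻¹ ≡ 6 (mod 7)
x = a₁·M₁·y₁ + a₂·M₂·y₂ = 1·7·1 + 1·6·6 = 43
Reduce mod 42: x ≡ 1
Check: 1 mod 6 = 1 ✓, 1 mod 7 = 1 ✓

x ≡ 1 (mod 42)


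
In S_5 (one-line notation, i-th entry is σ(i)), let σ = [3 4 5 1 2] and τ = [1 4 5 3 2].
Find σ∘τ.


σ∘τ: apply τ first, then σ
1 →τ 1 →σ 3
2 →τ 4 →σ 1
3 →τ 5 →σ 2
4 →τ 3 →σ 5
5 →τ 2 →σ 4

σ∘τ = [3 1 2 5 4]


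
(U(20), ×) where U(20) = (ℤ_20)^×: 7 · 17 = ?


Operation: multiplication mod 20
7 · 17 = (a × b) mod 20 with a = 7, b = 17

7 · 17 = 19


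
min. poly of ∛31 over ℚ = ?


∛31 satisfies x³ - 31 = 0, irreducible over ℚ (no rational root; 31 is not a perfect cube)

Minimal polynomial: x³ - 31


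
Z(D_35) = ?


Z(G) = {g ∈ G | gx = xg for all x ∈ G}
For odd n, Z(D_n) = {e}: no nontrivial rotation commutes with all reflections

Z(D_35) = {e}


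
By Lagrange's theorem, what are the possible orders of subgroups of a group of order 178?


Lagrange's theorem: |H| divides |G|
|G| = 178
Divisors of 178: 1, 2, 89, 178

Possible subgroup orders: {1, 2, 89, 178}
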